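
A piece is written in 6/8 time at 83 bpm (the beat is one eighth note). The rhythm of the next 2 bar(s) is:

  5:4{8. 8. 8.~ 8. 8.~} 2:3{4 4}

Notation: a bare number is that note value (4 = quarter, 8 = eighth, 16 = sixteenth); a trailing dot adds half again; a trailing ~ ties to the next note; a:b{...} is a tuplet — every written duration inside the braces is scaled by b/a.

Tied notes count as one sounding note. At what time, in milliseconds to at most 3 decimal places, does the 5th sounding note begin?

1. 0.0ms @ 0 + 867.47ms (6/5)
2. 867.47ms @ 6/5 + 867.47ms (6/5)
3. 1734.94ms @ 12/5 + 1734.94ms (12/5)
4. 3469.88ms @ 24/5 + 3036.145ms (21/5)
5. 6506.024ms @ 9 + 2168.675ms (3)

note 5 onset = 9b = 6506.024ms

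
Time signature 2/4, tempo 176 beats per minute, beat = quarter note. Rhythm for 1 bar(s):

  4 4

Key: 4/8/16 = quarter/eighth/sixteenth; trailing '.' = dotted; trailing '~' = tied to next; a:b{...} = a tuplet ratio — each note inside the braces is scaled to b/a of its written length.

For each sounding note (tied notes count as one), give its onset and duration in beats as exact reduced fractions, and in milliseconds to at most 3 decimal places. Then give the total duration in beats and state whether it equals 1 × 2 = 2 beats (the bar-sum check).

1) 0.0ms=0b +340.909ms=1b
2) 340.909ms=1b +340.909ms=1b
Σ=2b of 2 (176bpm 2/4) — PASS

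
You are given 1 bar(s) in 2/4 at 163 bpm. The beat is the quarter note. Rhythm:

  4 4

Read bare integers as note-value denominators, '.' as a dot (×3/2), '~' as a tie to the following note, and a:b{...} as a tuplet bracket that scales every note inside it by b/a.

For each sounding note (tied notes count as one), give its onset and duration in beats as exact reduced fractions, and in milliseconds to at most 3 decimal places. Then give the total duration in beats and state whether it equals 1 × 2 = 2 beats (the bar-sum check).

1) 0.0ms=0b +368.098ms=1b
2) 368.098ms=1b +368.098ms=1b
Σ=2b of 2 (163bpm 2/4) — PASS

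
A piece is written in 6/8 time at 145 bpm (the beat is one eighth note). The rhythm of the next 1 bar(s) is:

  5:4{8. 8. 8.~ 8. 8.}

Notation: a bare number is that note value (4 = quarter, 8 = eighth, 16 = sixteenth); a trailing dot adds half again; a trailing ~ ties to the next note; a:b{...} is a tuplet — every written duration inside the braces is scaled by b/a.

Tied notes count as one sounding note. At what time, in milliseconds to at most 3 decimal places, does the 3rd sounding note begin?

note 3 onset = 12/5b = 993.103ms

1. 0.0ms @ 0 + 496.552ms (6/5)
2. 496.552ms @ 6/5 + 496.552ms (6/5)
3. 993.103ms @ 12/5 + 993.103ms (12/5)
4. 1986.207ms @ 24/5 + 496.552ms (6/5)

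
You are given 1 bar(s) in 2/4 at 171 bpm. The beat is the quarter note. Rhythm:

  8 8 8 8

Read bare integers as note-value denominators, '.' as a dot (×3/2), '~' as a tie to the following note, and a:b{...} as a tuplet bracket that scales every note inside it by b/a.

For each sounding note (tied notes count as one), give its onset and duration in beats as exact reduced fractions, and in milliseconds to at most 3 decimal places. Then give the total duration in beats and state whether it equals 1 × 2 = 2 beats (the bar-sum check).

1) 0.0ms=0b +175.439ms=1/2b
2) 175.439ms=1/2b +175.439ms=1/2b
3) 350.877ms=1b +175.439ms=1/2b
4) 526.316ms=3/2b +175.439ms=1/2b
Σ=2b of 2 (171bpm 2/4) — PASS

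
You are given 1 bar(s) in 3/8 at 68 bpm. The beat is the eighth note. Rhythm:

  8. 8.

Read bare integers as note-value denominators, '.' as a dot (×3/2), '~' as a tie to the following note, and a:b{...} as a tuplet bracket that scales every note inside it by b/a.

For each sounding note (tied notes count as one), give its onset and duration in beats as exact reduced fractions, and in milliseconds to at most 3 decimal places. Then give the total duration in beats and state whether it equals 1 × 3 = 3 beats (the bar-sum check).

1) 0.0ms=0b +1323.529ms=3/2b
2) 1323.529ms=3/2b +1323.529ms=3/2b
Σ=3b of 3 (68bpm 3/8) — PASS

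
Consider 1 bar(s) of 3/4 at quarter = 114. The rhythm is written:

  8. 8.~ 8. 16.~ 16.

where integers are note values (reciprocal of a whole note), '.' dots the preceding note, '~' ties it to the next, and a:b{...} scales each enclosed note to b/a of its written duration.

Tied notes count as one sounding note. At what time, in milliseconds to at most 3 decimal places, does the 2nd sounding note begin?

1. 0.0ms @ 0 + 394.737ms (3/4)
2. 394.737ms @ 3/4 + 789.474ms (3/2)
3. 1184.211ms @ 9/4 + 394.737ms (3/4)

note 2 onset = 3/4b = 394.737ms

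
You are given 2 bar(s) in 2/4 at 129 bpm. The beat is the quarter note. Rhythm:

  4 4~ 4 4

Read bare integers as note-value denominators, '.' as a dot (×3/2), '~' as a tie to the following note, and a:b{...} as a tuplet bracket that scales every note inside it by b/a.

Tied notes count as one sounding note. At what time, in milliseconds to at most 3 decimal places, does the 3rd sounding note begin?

1. 0.0ms @ 0 + 465.116ms (1)
2. 465.116ms @ 1 + 930.233ms (2)
3. 1395.349ms @ 3 + 465.116ms (1)

note 3 onset = 3b = 1395.349ms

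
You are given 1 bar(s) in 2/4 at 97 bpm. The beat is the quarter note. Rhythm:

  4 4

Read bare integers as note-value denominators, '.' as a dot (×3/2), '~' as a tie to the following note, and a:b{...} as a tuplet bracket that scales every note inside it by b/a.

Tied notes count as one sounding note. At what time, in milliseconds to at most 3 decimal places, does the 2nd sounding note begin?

note 2 onset = 1b = 618.557ms

1. 0.0ms @ 0 + 618.557ms (1)
2. 618.557ms @ 1 + 618.557ms (1)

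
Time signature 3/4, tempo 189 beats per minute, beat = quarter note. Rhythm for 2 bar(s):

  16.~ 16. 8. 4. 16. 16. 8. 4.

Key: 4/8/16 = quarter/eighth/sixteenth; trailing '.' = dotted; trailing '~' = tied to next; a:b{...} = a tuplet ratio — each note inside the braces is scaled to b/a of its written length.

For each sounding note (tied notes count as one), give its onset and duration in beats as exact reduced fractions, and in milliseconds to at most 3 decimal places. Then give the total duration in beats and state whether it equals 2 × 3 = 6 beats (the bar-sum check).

1) 0.0ms=0b +238.095ms=3/4b
2) 238.095ms=3/4b +238.095ms=3/4b
3) 476.19ms=3/2b +476.19ms=3/2b
4) 952.381ms=3b +119.048ms=3/8b
5) 1071.429ms=27/8b +119.048ms=3/8b
6) 1190.476ms=15/4b +238.095ms=3/4b
7) 1428.571ms=9/2b +476.19ms=3/2b
Σ=6b of 6 (189bpm 3/4) — PASS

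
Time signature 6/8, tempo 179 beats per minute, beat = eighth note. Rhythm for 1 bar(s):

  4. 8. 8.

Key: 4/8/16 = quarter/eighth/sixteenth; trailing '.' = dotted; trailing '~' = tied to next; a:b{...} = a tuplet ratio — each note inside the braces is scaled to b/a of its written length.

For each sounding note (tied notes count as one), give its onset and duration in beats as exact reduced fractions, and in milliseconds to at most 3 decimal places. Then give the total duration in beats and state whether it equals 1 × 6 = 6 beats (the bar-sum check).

1) 0.0ms=0b +1005.587ms=3b
2) 1005.587ms=3b +502.793ms=3/2b
3) 1508.38ms=9/2b +502.793ms=3/2b
Σ=6b of 6 (179bpm 6/8) — PASS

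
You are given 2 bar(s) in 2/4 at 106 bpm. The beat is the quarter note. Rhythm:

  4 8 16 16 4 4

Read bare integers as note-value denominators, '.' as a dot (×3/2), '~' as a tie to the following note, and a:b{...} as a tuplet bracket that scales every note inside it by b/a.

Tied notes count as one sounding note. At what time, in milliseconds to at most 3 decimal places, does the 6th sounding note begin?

1. 0.0ms @ 0 + 566.038ms (1)
2. 566.038ms @ 1 + 283.019ms (1/2)
3. 849.057ms @ 3/2 + 141.509ms (1/4)
4. 990.566ms @ 7/4 + 141.509ms (1/4)
5. 1132.075ms @ 2 + 566.038ms (1)
6. 1698.113ms @ 3 + 566.038ms (1)

note 6 onset = 3b = 1698.113ms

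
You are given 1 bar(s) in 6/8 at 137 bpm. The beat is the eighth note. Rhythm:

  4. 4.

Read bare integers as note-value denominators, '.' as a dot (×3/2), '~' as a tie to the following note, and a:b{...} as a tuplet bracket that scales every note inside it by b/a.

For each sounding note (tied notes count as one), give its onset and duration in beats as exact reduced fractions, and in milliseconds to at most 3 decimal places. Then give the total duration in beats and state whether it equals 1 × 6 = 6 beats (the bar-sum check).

1) 0.0ms=0b +1313.869ms=3b
2) 1313.869ms=3b +1313.869ms=3b
Σ=6b of 6 (137bpm 6/8) — PASS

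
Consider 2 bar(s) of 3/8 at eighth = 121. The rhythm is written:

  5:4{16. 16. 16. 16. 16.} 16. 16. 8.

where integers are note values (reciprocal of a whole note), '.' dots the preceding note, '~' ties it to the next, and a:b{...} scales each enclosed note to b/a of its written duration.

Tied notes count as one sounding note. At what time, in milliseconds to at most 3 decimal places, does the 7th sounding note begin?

1. 0.0ms @ 0 + 297.521ms (3/5)
2. 297.521ms @ 3/5 + 297.521ms (3/5)
3. 595.041ms @ 6/5 + 297.521ms (3/5)
4. 892.562ms @ 9/5 + 297.521ms (3/5)
5. 1190.083ms @ 12/5 + 297.521ms (3/5)
6. 1487.603ms @ 3 + 371.901ms (3/4)
7. 1859.504ms @ 15/4 + 371.901ms (3/4)
8. 2231.405ms @ 9/2 + 743.802ms (3/2)

note 7 onset = 15/4b = 1859.504ms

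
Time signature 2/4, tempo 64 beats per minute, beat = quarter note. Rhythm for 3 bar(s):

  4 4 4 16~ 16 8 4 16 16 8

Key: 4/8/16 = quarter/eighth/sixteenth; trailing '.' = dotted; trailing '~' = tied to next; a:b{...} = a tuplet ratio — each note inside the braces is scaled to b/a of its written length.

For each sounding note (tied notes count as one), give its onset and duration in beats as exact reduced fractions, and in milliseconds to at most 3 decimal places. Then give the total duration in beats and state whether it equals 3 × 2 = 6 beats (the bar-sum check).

1) 0.0ms=0b +937.5ms=1b
2) 937.5ms=1b +937.5ms=1b
3) 1875.0ms=2b +937.5ms=1b
4) 2812.5ms=3b +468.75ms=1/2b
5) 3281.25ms=7/2b +468.75ms=1/2b
6) 3750.0ms=4b +937.5ms=1b
7) 4687.5ms=5b +234.375ms=1/4b
8) 4921.875ms=21/4b +234.375ms=1/4b
9) 5156.25ms=11/2b +468.75ms=1/2b
Σ=6b of 6 (64bpm 2/4) — PASS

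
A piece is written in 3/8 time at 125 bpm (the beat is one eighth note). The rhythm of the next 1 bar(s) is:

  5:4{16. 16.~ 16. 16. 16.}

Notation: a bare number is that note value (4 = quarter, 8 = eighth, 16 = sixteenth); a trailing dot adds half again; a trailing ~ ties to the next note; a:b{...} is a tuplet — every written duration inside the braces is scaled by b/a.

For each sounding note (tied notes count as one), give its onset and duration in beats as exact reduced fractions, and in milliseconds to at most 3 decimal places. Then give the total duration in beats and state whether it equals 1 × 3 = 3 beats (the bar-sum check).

1) 0.0ms=0b +288.0ms=3/5b
2) 288.0ms=3/5b +576.0ms=6/5b
3) 864.0ms=9/5b +288.0ms=3/5b
4) 1152.0ms=12/5b +288.0ms=3/5b
Σ=3b of 3 (125bpm 3/8) — PASS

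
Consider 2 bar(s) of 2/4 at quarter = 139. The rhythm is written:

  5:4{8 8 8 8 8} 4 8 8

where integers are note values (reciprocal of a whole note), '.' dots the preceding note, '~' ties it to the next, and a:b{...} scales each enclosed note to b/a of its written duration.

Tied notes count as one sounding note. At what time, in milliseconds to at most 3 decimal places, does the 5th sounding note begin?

note 5 onset = 8/5b = 690.647ms

1. 0.0ms @ 0 + 172.662ms (2/5)
2. 172.662ms @ 2/5 + 172.662ms (2/5)
3. 345.324ms @ 4/5 + 172.662ms (2/5)
4. 517.986ms @ 6/5 + 172.662ms (2/5)
5. 690.647ms @ 8/5 + 172.662ms (2/5)
6. 863.309ms @ 2 + 431.655ms (1)
7. 1294.964ms @ 3 + 215.827ms (1/2)
8. 1510.791ms @ 7/2 + 215.827ms (1/2)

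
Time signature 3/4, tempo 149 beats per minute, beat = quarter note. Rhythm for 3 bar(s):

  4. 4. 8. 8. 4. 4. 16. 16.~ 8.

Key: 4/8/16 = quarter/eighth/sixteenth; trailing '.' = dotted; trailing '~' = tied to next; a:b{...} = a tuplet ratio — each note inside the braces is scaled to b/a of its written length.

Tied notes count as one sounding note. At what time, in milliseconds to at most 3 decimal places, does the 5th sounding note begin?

1. 0.0ms @ 0 + 604.027ms (3/2)
2. 604.027ms @ 3/2 + 604.027ms (3/2)
3. 1208.054ms @ 3 + 302.013ms (3/4)
4. 1510.067ms @ 15/4 + 302.013ms (3/4)
5. 1812.081ms @ 9/2 + 604.027ms (3/2)
6. 2416.107ms @ 6 + 604.027ms (3/2)
7. 3020.134ms @ 15/2 + 151.007ms (3/8)
8. 3171.141ms @ 63/8 + 453.02ms (9/8)

note 5 onset = 9/2b = 1812.081ms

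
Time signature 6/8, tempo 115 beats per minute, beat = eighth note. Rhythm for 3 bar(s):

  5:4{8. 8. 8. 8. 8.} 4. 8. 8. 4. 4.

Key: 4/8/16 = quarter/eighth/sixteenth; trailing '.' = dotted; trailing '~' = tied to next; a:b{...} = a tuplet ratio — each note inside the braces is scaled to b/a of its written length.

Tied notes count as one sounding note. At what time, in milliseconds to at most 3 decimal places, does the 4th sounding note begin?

1. 0.0ms @ 0 + 626.087ms (6/5)
2. 626.087ms @ 6/5 + 626.087ms (6/5)
3. 1252.174ms @ 12/5 + 626.087ms (6/5)
4. 1878.261ms @ 18/5 + 626.087ms (6/5)
5. 2504.348ms @ 24/5 + 626.087ms (6/5)
6. 3130.435ms @ 6 + 1565.217ms (3)
7. 4695.652ms @ 9 + 782.609ms (3/2)
8. 5478.261ms @ 21/2 + 782.609ms (3/2)
9. 6260.87ms @ 12 + 1565.217ms (3)
10. 7826.087ms @ 15 + 1565.217ms (3)

note 4 onset = 18/5b = 1878.261ms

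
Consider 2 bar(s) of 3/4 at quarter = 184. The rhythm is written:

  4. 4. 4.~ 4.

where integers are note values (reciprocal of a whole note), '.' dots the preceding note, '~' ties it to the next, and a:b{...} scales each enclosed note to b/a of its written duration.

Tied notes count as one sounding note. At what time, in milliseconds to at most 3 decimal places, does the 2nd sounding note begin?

1. 0.0ms @ 0 + 489.13ms (3/2)
2. 489.13ms @ 3/2 + 489.13ms (3/2)
3. 978.261ms @ 3 + 978.261ms (3)

note 2 onset = 3/2b = 489.13ms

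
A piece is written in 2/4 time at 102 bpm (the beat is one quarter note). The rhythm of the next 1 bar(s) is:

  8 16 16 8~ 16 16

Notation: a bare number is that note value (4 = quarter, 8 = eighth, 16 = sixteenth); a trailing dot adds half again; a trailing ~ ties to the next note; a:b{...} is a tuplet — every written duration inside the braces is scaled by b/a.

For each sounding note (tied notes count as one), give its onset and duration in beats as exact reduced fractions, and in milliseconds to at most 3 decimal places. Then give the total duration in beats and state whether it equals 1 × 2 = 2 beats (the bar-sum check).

1) 0.0ms=0b +294.118ms=1/2b
2) 294.118ms=1/2b +147.059ms=1/4b
3) 441.176ms=3/4b +147.059ms=1/4b
4) 588.235ms=1b +441.176ms=3/4b
5) 1029.412ms=7/4b +147.059ms=1/4b
Σ=2b of 2 (102bpm 2/4) — PASS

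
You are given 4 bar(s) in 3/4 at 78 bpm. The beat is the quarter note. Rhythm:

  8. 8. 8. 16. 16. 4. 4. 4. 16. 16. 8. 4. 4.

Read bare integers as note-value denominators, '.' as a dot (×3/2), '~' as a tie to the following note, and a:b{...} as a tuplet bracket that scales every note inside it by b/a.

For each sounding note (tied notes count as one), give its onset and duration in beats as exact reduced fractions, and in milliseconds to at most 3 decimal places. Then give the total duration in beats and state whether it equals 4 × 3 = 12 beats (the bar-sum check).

1) 0.0ms=0b +576.923ms=3/4b
2) 576.923ms=3/4b +576.923ms=3/4b
3) 1153.846ms=3/2b +576.923ms=3/4b
4) 1730.769ms=9/4b +288.462ms=3/8b
5) 2019.231ms=21/8b +288.462ms=3/8b
6) 2307.692ms=3b +1153.846ms=3/2b
7) 3461.538ms=9/2b +1153.846ms=3/2b
8) 4615.385ms=6b +1153.846ms=3/2b
9) 5769.231ms=15/2b +288.462ms=3/8b
10) 6057.692ms=63/8b +288.462ms=3/8b
11) 6346.154ms=33/4b +576.923ms=3/4b
12) 6923.077ms=9b +1153.846ms=3/2b
13) 8076.923ms=21/2b +1153.846ms=3/2b
Σ=12b of 12 (78bpm 3/4) — PASS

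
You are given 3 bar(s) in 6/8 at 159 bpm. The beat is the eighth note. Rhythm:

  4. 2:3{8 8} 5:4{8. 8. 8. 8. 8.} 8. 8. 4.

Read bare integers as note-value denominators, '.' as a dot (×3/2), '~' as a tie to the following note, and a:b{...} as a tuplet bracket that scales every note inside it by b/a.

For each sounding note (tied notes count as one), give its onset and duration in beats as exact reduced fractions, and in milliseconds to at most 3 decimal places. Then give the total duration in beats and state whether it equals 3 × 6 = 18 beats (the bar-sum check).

1) 0.0ms=0b +1132.075ms=3b
2) 1132.075ms=3b +566.038ms=3/2b
3) 1698.113ms=9/2b +566.038ms=3/2b
4) 2264.151ms=6b +452.83ms=6/5b
5) 2716.981ms=36/5b +452.83ms=6/5b
6) 3169.811ms=42/5b +452.83ms=6/5b
7) 3622.642ms=48/5b +452.83ms=6/5b
8) 4075.472ms=54/5b +452.83ms=6/5b
9) 4528.302ms=12b +566.038ms=3/2b
10) 5094.34ms=27/2b +566.038ms=3/2b
11) 5660.377ms=15b +1132.075ms=3b
Σ=18b of 18 (159bpm 6/8) — PASS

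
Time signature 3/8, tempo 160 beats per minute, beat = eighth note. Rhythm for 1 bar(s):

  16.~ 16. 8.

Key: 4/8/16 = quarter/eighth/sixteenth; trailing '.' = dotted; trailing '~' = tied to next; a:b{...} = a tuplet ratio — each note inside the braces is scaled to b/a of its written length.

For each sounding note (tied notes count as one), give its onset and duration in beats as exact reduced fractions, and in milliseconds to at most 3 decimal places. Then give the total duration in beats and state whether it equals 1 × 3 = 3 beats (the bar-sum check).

1) 0.0ms=0b +562.5ms=3/2b
2) 562.5ms=3/2b +562.5ms=3/2b
Σ=3b of 3 (160bpm 3/8) — PASS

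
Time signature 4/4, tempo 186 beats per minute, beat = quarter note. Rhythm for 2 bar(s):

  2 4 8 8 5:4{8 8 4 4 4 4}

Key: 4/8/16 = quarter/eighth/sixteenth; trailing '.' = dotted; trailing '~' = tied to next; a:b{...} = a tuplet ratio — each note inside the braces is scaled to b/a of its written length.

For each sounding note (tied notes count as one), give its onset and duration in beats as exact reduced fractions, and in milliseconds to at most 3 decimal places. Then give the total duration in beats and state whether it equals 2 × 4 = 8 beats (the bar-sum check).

1) 0.0ms=0b +645.161ms=2b
2) 645.161ms=2b +322.581ms=1b
3) 967.742ms=3b +161.29ms=1/2b
4) 1129.032ms=7/2b +161.29ms=1/2b
5) 1290.323ms=4b +129.032ms=2/5b
6) 1419.355ms=22/5b +129.032ms=2/5b
7) 1548.387ms=24/5b +258.065ms=4/5b
8) 1806.452ms=28/5b +258.065ms=4/5b
9) 2064.516ms=32/5b +258.065ms=4/5b
10) 2322.581ms=36/5b +258.065ms=4/5b
Σ=8b of 8 (186bpm 4/4) — PASS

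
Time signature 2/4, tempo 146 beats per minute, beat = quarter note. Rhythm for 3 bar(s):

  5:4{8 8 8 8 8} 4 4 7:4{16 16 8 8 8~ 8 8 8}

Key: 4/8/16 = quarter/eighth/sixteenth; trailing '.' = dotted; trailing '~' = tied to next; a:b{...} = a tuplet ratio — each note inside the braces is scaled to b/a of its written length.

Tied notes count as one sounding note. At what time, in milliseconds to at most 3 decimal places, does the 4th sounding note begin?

1. 0.0ms @ 0 + 164.384ms (2/5)
2. 164.384ms @ 2/5 + 164.384ms (2/5)
3. 328.767ms @ 4/5 + 164.384ms (2/5)
4. 493.151ms @ 6/5 + 164.384ms (2/5)
5. 657.534ms @ 8/5 + 164.384ms (2/5)
6. 821.918ms @ 2 + 410.959ms (1)
7. 1232.877ms @ 3 + 410.959ms (1)
8. 1643.836ms @ 4 + 58.708ms (1/7)
9. 1702.544ms @ 29/7 + 58.708ms (1/7)
10. 1761.252ms @ 30/7 + 117.417ms (2/7)
11. 1878.669ms @ 32/7 + 117.417ms (2/7)
12. 1996.086ms @ 34/7 + 234.834ms (4/7)
13. 2230.92ms @ 38/7 + 117.417ms (2/7)
14. 2348.337ms @ 40/7 + 117.417ms (2/7)

note 4 onset = 6/5b = 493.151ms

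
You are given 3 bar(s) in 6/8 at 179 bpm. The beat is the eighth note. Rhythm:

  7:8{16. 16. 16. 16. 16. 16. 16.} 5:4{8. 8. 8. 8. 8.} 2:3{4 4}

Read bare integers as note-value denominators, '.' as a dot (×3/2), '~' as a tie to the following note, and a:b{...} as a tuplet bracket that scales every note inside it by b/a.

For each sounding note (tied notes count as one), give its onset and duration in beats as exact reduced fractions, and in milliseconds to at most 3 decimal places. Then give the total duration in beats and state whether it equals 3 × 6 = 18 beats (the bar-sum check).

1) 0.0ms=0b +287.31ms=6/7b
2) 287.31ms=6/7b +287.31ms=6/7b
3) 574.621ms=12/7b +287.31ms=6/7b
4) 861.931ms=18/7b +287.31ms=6/7b
5) 1149.242ms=24/7b +287.31ms=6/7b
6) 1436.552ms=30/7b +287.31ms=6/7b
7) 1723.863ms=36/7b +287.31ms=6/7b
8) 2011.173ms=6b +402.235ms=6/5b
9) 2413.408ms=36/5b +402.235ms=6/5b
10) 2815.642ms=42/5b +402.235ms=6/5b
11) 3217.877ms=48/5b +402.235ms=6/5b
12) 3620.112ms=54/5b +402.235ms=6/5b
13) 4022.346ms=12b +1005.587ms=3b
14) 5027.933ms=15b +1005.587ms=3b
Σ=18b of 18 (179bpm 6/8) — PASS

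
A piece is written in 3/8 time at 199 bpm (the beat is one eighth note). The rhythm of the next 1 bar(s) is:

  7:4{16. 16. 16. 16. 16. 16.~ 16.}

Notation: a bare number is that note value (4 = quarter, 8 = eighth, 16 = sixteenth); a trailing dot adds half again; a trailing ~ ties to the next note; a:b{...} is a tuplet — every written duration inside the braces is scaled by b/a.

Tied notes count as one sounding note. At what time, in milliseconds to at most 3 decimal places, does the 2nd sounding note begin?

note 2 onset = 3/7b = 129.218ms

1. 0.0ms @ 0 + 129.218ms (3/7)
2. 129.218ms @ 3/7 + 129.218ms (3/7)
3. 258.435ms @ 6/7 + 129.218ms (3/7)
4. 387.653ms @ 9/7 + 129.218ms (3/7)
5. 516.87ms @ 12/7 + 129.218ms (3/7)
6. 646.088ms @ 15/7 + 258.435ms (6/7)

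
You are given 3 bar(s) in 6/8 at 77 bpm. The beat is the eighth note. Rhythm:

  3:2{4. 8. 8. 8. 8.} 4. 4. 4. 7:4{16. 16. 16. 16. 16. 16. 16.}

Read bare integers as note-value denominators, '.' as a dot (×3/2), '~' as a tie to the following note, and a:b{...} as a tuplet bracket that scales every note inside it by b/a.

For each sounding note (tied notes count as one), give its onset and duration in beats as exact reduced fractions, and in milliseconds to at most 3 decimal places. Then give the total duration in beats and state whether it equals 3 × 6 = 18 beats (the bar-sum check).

1) 0.0ms=0b +1558.442ms=2b
2) 1558.442ms=2b +779.221ms=1b
3) 2337.662ms=3b +779.221ms=1b
4) 3116.883ms=4b +779.221ms=1b
5) 3896.104ms=5b +779.221ms=1b
6) 4675.325ms=6b +2337.662ms=3b
7) 7012.987ms=9b +2337.662ms=3b
8) 9350.649ms=12b +2337.662ms=3b
9) 11688.312ms=15b +333.952ms=3/7b
10) 12022.263ms=108/7b +333.952ms=3/7b
11) 12356.215ms=111/7b +333.952ms=3/7b
12) 12690.167ms=114/7b +333.952ms=3/7b
13) 13024.119ms=117/7b +333.952ms=3/7b
14) 13358.071ms=120/7b +333.952ms=3/7b
15) 13692.022ms=123/7b +333.952ms=3/7b
Σ=18b of 18 (77bpm 6/8) — PASS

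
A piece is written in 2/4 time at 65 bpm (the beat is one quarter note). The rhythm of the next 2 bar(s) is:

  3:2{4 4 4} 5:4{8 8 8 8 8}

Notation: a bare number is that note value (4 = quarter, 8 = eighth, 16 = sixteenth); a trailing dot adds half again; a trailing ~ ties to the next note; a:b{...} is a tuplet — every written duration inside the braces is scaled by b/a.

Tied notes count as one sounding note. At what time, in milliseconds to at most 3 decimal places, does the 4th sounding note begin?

1. 0.0ms @ 0 + 615.385ms (2/3)
2. 615.385ms @ 2/3 + 615.385ms (2/3)
3. 1230.769ms @ 4/3 + 615.385ms (2/3)
4. 1846.154ms @ 2 + 369.231ms (2/5)
5. 2215.385ms @ 12/5 + 369.231ms (2/5)
6. 2584.615ms @ 14/5 + 369.231ms (2/5)
7. 2953.846ms @ 16/5 + 369.231ms (2/5)
8. 3323.077ms @ 18/5 + 369.231ms (2/5)

note 4 onset = 2b = 1846.154ms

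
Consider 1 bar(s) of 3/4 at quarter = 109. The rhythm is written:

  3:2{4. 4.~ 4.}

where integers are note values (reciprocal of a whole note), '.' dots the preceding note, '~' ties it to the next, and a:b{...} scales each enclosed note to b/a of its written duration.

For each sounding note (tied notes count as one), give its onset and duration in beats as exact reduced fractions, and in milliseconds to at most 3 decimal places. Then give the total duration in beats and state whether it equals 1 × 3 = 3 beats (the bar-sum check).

1) 0.0ms=0b +550.459ms=1b
2) 550.459ms=1b +1100.917ms=2b
Σ=3b of 3 (109bpm 3/4) — PASS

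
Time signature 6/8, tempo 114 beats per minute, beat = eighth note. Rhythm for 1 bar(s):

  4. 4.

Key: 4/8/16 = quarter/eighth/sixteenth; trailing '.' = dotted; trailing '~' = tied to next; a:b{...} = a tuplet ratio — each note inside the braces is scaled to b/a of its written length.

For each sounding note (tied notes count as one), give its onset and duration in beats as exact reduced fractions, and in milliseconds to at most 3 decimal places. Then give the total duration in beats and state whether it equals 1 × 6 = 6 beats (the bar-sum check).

1) 0.0ms=0b +1578.947ms=3b
2) 1578.947ms=3b +1578.947ms=3b
Σ=6b of 6 (114bpm 6/8) — PASS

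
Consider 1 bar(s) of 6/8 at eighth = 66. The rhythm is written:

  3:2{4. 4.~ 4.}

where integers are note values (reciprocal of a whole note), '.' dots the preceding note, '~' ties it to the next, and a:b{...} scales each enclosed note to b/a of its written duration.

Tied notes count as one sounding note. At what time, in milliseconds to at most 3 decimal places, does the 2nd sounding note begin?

note 2 onset = 2b = 1818.182ms

1. 0.0ms @ 0 + 1818.182ms (2)
2. 1818.182ms @ 2 + 3636.364ms (4)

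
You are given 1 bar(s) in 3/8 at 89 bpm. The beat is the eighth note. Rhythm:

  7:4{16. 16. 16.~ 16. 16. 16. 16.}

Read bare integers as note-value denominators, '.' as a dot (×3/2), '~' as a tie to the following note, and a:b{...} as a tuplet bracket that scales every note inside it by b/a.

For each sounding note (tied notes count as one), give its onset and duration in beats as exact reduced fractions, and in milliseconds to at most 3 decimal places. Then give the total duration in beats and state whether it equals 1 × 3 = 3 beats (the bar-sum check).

1) 0.0ms=0b +288.925ms=3/7b
2) 288.925ms=3/7b +288.925ms=3/7b
3) 577.849ms=6/7b +577.849ms=6/7b
4) 1155.698ms=12/7b +288.925ms=3/7b
5) 1444.623ms=15/7b +288.925ms=3/7b
6) 1733.547ms=18/7b +288.925ms=3/7b
Σ=3b of 3 (89bpm 3/8) — PASS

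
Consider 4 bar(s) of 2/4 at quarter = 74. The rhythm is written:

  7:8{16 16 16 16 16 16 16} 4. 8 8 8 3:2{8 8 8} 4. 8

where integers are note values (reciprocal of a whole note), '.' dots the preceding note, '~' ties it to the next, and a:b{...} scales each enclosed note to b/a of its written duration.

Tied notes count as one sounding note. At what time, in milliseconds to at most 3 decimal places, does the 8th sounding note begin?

note 8 onset = 2b = 1621.622ms

1. 0.0ms @ 0 + 231.66ms (2/7)
2. 231.66ms @ 2/7 + 231.66ms (2/7)
3. 463.32ms @ 4/7 + 231.66ms (2/7)
4. 694.981ms @ 6/7 + 231.66ms (2/7)
5. 926.641ms @ 8/7 + 231.66ms (2/7)
6. 1158.301ms @ 10/7 + 231.66ms (2/7)
7. 1389.961ms @ 12/7 + 231.66ms (2/7)
8. 1621.622ms @ 2 + 1216.216ms (3/2)
9. 2837.838ms @ 7/2 + 405.405ms (1/2)
10. 3243.243ms @ 4 + 405.405ms (1/2)
11. 3648.649ms @ 9/2 + 405.405ms (1/2)
12. 4054.054ms @ 5 + 270.27ms (1/3)
13. 4324.324ms @ 16/3 + 270.27ms (1/3)
14. 4594.595ms @ 17/3 + 270.27ms (1/3)
15. 4864.865ms @ 6 + 1216.216ms (3/2)
16. 6081.081ms @ 15/2 + 405.405ms (1/2)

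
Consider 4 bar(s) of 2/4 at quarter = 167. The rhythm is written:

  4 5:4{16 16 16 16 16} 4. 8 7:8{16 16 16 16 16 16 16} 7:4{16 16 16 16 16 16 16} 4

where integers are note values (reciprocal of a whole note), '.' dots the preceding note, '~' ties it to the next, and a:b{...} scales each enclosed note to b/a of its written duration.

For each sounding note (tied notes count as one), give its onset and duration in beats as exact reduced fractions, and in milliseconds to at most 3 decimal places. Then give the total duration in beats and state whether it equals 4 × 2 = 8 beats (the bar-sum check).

1) 0.0ms=0b +359.281ms=1b
2) 359.281ms=1b +71.856ms=1/5b
3) 431.138ms=6/5b +71.856ms=1/5b
4) 502.994ms=7/5b +71.856ms=1/5b
5) 574.85ms=8/5b +71.856ms=1/5b
6) 646.707ms=9/5b +71.856ms=1/5b
7) 718.563ms=2b +538.922ms=3/2b
8) 1257.485ms=7/2b +179.641ms=1/2b
9) 1437.126ms=4b +102.652ms=2/7b
10) 1539.778ms=30/7b +102.652ms=2/7b
11) 1642.429ms=32/7b +102.652ms=2/7b
12) 1745.081ms=34/7b +102.652ms=2/7b
13) 1847.733ms=36/7b +102.652ms=2/7b
14) 1950.385ms=38/7b +102.652ms=2/7b
15) 2053.037ms=40/7b +102.652ms=2/7b
16) 2155.689ms=6b +51.326ms=1/7b
17) 2207.015ms=43/7b +51.326ms=1/7b
18) 2258.34ms=44/7b +51.326ms=1/7b
19) 2309.666ms=45/7b +51.326ms=1/7b
20) 2360.992ms=46/7b +51.326ms=1/7b
21) 2412.318ms=47/7b +51.326ms=1/7b
22) 2463.644ms=48/7b +51.326ms=1/7b
23) 2514.97ms=7b +359.281ms=1b
Σ=8b of 8 (167bpm 2/4) — PASS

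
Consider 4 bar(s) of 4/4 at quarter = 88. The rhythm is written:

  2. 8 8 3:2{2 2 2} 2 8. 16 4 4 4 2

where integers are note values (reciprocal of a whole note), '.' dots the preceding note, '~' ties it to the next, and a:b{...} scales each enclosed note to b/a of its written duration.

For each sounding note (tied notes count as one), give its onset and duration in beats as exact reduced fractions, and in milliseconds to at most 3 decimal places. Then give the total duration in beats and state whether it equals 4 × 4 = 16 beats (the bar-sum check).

1) 0.0ms=0b +2045.455ms=3b
2) 2045.455ms=3b +340.909ms=1/2b
3) 2386.364ms=7/2b +340.909ms=1/2b
4) 2727.273ms=4b +909.091ms=4/3b
5) 3636.364ms=16/3b +909.091ms=4/3b
6) 4545.455ms=20/3b +909.091ms=4/3b
7) 5454.545ms=8b +1363.636ms=2b
8) 6818.182ms=10b +511.364ms=3/4b
9) 7329.545ms=43/4b +170.455ms=1/4b
10) 7500.0ms=11b +681.818ms=1b
11) 8181.818ms=12b +681.818ms=1b
12) 8863.636ms=13b +681.818ms=1b
13) 9545.455ms=14b +1363.636ms=2b
Σ=16b of 16 (88bpm 4/4) — PASS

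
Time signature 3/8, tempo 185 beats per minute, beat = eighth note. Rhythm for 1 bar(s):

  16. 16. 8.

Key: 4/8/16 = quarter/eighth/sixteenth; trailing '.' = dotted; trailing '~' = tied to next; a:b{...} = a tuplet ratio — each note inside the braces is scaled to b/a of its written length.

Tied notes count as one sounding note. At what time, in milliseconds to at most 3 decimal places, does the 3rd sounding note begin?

1. 0.0ms @ 0 + 243.243ms (3/4)
2. 243.243ms @ 3/4 + 243.243ms (3/4)
3. 486.486ms @ 3/2 + 486.486ms (3/2)

note 3 onset = 3/2b = 486.486ms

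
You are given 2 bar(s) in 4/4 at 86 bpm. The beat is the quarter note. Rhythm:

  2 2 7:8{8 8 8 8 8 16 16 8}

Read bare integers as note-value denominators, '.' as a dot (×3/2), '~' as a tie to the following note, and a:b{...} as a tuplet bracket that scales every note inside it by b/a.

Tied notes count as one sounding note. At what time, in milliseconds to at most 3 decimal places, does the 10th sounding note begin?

1. 0.0ms @ 0 + 1395.349ms (2)
2. 1395.349ms @ 2 + 1395.349ms (2)
3. 2790.698ms @ 4 + 398.671ms (4/7)
4. 3189.369ms @ 32/7 + 398.671ms (4/7)
5. 3588.04ms @ 36/7 + 398.671ms (4/7)
6. 3986.711ms @ 40/7 + 398.671ms (4/7)
7. 4385.382ms @ 44/7 + 398.671ms (4/7)
8. 4784.053ms @ 48/7 + 199.336ms (2/7)
9. 4983.389ms @ 50/7 + 199.336ms (2/7)
10. 5182.724ms @ 52/7 + 398.671ms (4/7)

note 10 onset = 52/7b = 5182.724ms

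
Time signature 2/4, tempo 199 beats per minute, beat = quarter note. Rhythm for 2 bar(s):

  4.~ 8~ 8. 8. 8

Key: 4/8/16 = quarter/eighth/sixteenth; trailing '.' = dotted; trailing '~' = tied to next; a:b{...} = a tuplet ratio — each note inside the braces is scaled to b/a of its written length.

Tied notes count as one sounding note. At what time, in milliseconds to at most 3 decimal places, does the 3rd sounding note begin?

note 3 onset = 7/2b = 1055.276ms

1. 0.0ms @ 0 + 829.146ms (11/4)
2. 829.146ms @ 11/4 + 226.131ms (3/4)
3. 1055.276ms @ 7/2 + 150.754ms (1/2)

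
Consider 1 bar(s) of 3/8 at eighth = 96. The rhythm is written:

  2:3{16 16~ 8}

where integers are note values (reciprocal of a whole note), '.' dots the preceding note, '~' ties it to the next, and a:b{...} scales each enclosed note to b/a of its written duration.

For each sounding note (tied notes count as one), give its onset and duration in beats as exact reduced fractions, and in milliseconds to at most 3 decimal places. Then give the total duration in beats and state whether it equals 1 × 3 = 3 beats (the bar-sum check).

1) 0.0ms=0b +468.75ms=3/4b
2) 468.75ms=3/4b +1406.25ms=9/4b
Σ=3b of 3 (96bpm 3/8) — PASS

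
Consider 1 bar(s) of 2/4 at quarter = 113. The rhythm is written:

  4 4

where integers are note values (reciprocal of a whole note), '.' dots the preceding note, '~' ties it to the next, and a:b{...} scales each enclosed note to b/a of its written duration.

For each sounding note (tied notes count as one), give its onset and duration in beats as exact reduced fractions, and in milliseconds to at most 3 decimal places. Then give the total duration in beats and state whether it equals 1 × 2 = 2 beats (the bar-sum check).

1) 0.0ms=0b +530.973ms=1b
2) 530.973ms=1b +530.973ms=1b
Σ=2b of 2 (113bpm 2/4) — PASS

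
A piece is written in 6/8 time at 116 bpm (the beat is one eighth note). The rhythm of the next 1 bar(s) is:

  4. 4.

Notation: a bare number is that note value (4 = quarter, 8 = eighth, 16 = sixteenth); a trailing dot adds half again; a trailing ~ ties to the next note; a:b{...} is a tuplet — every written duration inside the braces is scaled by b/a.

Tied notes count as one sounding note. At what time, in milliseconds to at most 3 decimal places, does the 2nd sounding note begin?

1. 0.0ms @ 0 + 1551.724ms (3)
2. 1551.724ms @ 3 + 1551.724ms (3)

note 2 onset = 3b = 1551.724ms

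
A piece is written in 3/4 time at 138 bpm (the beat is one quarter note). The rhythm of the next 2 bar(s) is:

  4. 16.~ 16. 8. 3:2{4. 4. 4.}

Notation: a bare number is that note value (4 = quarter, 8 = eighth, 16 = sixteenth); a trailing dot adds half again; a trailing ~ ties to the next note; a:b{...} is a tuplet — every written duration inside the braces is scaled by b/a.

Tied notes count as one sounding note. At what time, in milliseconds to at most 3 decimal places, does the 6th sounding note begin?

1. 0.0ms @ 0 + 652.174ms (3/2)
2. 652.174ms @ 3/2 + 326.087ms (3/4)
3. 978.261ms @ 9/4 + 326.087ms (3/4)
4. 1304.348ms @ 3 + 434.783ms (1)
5. 1739.13ms @ 4 + 434.783ms (1)
6. 2173.913ms @ 5 + 434.783ms (1)

note 6 onset = 5b = 2173.913ms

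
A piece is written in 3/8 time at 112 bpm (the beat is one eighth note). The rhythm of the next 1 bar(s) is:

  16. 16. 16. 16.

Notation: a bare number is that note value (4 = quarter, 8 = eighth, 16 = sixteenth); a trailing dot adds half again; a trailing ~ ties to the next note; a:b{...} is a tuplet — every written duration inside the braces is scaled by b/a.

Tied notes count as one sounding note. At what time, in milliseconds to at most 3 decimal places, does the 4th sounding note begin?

note 4 onset = 9/4b = 1205.357ms

1. 0.0ms @ 0 + 401.786ms (3/4)
2. 401.786ms @ 3/4 + 401.786ms (3/4)
3. 803.571ms @ 3/2 + 401.786ms (3/4)
4. 1205.357ms @ 9/4 + 401.786ms (3/4)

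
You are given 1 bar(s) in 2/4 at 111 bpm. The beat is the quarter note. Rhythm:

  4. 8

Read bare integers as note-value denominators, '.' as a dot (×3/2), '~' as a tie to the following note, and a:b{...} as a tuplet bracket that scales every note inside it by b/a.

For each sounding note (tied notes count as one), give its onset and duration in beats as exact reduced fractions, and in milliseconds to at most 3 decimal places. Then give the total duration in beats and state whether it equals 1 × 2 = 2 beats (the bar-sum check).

1) 0.0ms=0b +810.811ms=3/2b
2) 810.811ms=3/2b +270.27ms=1/2b
Σ=2b of 2 (111bpm 2/4) — PASS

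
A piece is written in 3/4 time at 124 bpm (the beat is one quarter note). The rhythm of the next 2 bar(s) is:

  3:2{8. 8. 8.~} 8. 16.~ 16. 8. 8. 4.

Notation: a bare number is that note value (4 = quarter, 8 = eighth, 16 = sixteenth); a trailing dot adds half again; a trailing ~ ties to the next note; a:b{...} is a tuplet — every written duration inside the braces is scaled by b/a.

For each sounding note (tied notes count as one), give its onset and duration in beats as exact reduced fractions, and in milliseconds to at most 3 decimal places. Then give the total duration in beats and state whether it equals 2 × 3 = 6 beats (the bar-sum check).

1) 0.0ms=0b +241.935ms=1/2b
2) 241.935ms=1/2b +241.935ms=1/2b
3) 483.871ms=1b +604.839ms=5/4b
4) 1088.71ms=9/4b +362.903ms=3/4b
5) 1451.613ms=3b +362.903ms=3/4b
6) 1814.516ms=15/4b +362.903ms=3/4b
7) 2177.419ms=9/2b +725.806ms=3/2b
Σ=6b of 6 (124bpm 3/4) — PASS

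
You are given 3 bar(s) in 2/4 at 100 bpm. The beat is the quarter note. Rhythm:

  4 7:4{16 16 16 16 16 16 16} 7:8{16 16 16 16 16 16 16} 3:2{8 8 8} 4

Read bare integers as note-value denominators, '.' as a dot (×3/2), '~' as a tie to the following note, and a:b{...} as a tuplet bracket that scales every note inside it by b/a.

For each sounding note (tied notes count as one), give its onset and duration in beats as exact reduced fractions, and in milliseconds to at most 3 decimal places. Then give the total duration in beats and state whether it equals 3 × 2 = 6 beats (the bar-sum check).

1) 0.0ms=0b +600.0ms=1b
2) 600.0ms=1b +85.714ms=1/7b
3) 685.714ms=8/7b +85.714ms=1/7b
4) 771.429ms=9/7b +85.714ms=1/7b
5) 857.143ms=10/7b +85.714ms=1/7b
6) 942.857ms=11/7b +85.714ms=1/7b
7) 1028.571ms=12/7b +85.714ms=1/7b
8) 1114.286ms=13/7b +85.714ms=1/7b
9) 1200.0ms=2b +171.429ms=2/7b
10) 1371.429ms=16/7b +171.429ms=2/7b
11) 1542.857ms=18/7b +171.429ms=2/7b
12) 1714.286ms=20/7b +171.429ms=2/7b
13) 1885.714ms=22/7b +171.429ms=2/7b
14) 2057.143ms=24/7b +171.429ms=2/7b
15) 2228.571ms=26/7b +171.429ms=2/7b
16) 2400.0ms=4b +200.0ms=1/3b
17) 2600.0ms=13/3b +200.0ms=1/3b
18) 2800.0ms=14/3b +200.0ms=1/3b
19) 3000.0ms=5b +600.0ms=1b
Σ=6b of 6 (100bpm 2/4) — PASS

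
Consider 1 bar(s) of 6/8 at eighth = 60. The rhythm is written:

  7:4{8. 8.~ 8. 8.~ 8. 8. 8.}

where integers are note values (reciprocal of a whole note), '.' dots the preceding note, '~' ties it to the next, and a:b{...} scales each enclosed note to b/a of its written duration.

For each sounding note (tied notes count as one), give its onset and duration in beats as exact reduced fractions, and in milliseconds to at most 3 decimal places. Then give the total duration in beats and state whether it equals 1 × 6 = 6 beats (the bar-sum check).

1) 0.0ms=0b +857.143ms=6/7b
2) 857.143ms=6/7b +1714.286ms=12/7b
3) 2571.429ms=18/7b +1714.286ms=12/7b
4) 4285.714ms=30/7b +857.143ms=6/7b
5) 5142.857ms=36/7b +857.143ms=6/7b
Σ=6b of 6 (60bpm 6/8) — PASS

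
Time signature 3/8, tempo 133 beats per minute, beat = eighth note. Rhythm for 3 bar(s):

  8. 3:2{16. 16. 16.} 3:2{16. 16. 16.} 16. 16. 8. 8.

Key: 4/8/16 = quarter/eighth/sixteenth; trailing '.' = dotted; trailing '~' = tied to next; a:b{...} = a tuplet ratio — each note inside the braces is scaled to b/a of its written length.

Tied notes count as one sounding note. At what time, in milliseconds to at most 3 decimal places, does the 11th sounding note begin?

note 11 onset = 15/2b = 3383.459ms

1. 0.0ms @ 0 + 676.692ms (3/2)
2. 676.692ms @ 3/2 + 225.564ms (1/2)
3. 902.256ms @ 2 + 225.564ms (1/2)
4. 1127.82ms @ 5/2 + 225.564ms (1/2)
5. 1353.383ms @ 3 + 225.564ms (1/2)
6. 1578.947ms @ 7/2 + 225.564ms (1/2)
7. 1804.511ms @ 4 + 225.564ms (1/2)
8. 2030.075ms @ 9/2 + 338.346ms (3/4)
9. 2368.421ms @ 21/4 + 338.346ms (3/4)
10. 2706.767ms @ 6 + 676.692ms (3/2)
11. 3383.459ms @ 15/2 + 676.692ms (3/2)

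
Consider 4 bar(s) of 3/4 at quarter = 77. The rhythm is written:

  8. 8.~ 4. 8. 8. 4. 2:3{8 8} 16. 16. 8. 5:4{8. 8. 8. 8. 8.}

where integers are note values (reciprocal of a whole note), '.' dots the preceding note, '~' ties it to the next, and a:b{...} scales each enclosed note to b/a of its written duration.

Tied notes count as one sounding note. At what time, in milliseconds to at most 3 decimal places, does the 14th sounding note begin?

note 14 onset = 54/5b = 8415.584ms

1. 0.0ms @ 0 + 584.416ms (3/4)
2. 584.416ms @ 3/4 + 1753.247ms (9/4)
3. 2337.662ms @ 3 + 584.416ms (3/4)
4. 2922.078ms @ 15/4 + 584.416ms (3/4)
5. 3506.494ms @ 9/2 + 1168.831ms (3/2)
6. 4675.325ms @ 6 + 584.416ms (3/4)
7. 5259.74ms @ 27/4 + 584.416ms (3/4)
8. 5844.156ms @ 15/2 + 292.208ms (3/8)
9. 6136.364ms @ 63/8 + 292.208ms (3/8)
10. 6428.571ms @ 33/4 + 584.416ms (3/4)
11. 7012.987ms @ 9 + 467.532ms (3/5)
12. 7480.519ms @ 48/5 + 467.532ms (3/5)
13. 7948.052ms @ 51/5 + 467.532ms (3/5)
14. 8415.584ms @ 54/5 + 467.532ms (3/5)
15. 8883.117ms @ 57/5 + 467.532ms (3/5)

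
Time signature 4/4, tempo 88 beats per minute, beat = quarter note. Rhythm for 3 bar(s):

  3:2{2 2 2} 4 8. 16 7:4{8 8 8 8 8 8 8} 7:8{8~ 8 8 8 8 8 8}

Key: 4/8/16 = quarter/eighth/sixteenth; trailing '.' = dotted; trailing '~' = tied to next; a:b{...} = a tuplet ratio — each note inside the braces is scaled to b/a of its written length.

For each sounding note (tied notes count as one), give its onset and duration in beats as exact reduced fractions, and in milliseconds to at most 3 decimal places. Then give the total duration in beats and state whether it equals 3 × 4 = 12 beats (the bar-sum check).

1) 0.0ms=0b +909.091ms=4/3b
2) 909.091ms=4/3b +909.091ms=4/3b
3) 1818.182ms=8/3b +909.091ms=4/3b
4) 2727.273ms=4b +681.818ms=1b
5) 3409.091ms=5b +511.364ms=3/4b
6) 3920.455ms=23/4b +170.455ms=1/4b
7) 4090.909ms=6b +194.805ms=2/7b
8) 4285.714ms=44/7b +194.805ms=2/7b
9) 4480.519ms=46/7b +194.805ms=2/7b
10) 4675.325ms=48/7b +194.805ms=2/7b
11) 4870.13ms=50/7b +194.805ms=2/7b
12) 5064.935ms=52/7b +194.805ms=2/7b
13) 5259.74ms=54/7b +194.805ms=2/7b
14) 5454.545ms=8b +779.221ms=8/7b
15) 6233.766ms=64/7b +389.61ms=4/7b
16) 6623.377ms=68/7b +389.61ms=4/7b
17) 7012.987ms=72/7b +389.61ms=4/7b
18) 7402.597ms=76/7b +389.61ms=4/7b
19) 7792.208ms=80/7b +389.61ms=4/7b
Σ=12b of 12 (88bpm 4/4) — PASS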